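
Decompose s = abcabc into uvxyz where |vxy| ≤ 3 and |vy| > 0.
u='ab', v='c', x='a', y='b', z='c'

For s = abcabc with pumping length p = 3:

One valid decomposition:
- u = 'ab'
- v = 'c'
- x = 'a'
- y = 'b'
- z = 'c'

Verification:
- uvxyz = 'ab' + 'c' + 'a' + 'b' + 'c' = abcabc ✓
- |vxy| = |'cab'| = 3 ≤ 3 ✓
- |vy| = |'cb'| = 2 > 0 ✓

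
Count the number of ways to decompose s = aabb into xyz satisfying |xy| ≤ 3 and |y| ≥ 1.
6

For s = 'aabb' with pumping length p = 3:

Constraints: |xy| ≤ 3, |y| > 0

Valid decompositions (|xy| ≤ p, |y| ≥ 1):
  • x='', y='a', z='abb'
  • x='a', y='a', z='bb'
  • x='', y='aa', z='bb'
  • x='aa', y='b', z='b'
  • x='a', y='ab', z='b'
  • x='', y='aab', z='b'

Total count: 6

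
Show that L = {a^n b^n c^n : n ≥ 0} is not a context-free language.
Assume for contradiction that L is context-free, and let p ≥ 1 be the pumping length given by the pumping lemma for CFLs.
Choose s = a^p b^p c^p. Then s ∈ L and |s| = 3p ≥ p.
By the CFL pumping lemma, s = uvxyz for some u, v, x, y, z with |vxy| ≤ p, |vy| ≥ 1, and uv^i xy^i z ∈ L for every i ≥ 0.

Because |vxy| ≤ p, the window vxy cannot contain both an a and a c: any substring of s containing both must include the entire block b^p plus at least one a and one c, so it has length ≥ p + 2 > p.
Hence at least one of the letters a, c does not occur in vy at all.

Take i = 0: the string uxz is obtained from s by deleting |vy| ≥ 1 symbols, so |uxz| = 3p − |vy| < 3p.
But the letter (a or c) that does not occur in vy still occurs exactly p times in uxz. Every string of L with exactly p copies of some letter is a^p b^p c^p, of length 3p. Since |uxz| < 3p, uxz ∉ L.

This contradicts the CFL pumping lemma, which requires uv^i xy^i z ∈ L for all i ≥ 0.
Hence L = {a^n b^n c^n : n ≥ 0} is not context-free. ∎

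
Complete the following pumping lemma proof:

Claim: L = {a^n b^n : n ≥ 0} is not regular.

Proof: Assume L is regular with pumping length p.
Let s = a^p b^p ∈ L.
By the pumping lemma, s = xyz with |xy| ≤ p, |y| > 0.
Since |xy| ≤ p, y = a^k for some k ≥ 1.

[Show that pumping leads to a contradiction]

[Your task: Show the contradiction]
Consider xy²z = a^(p+k) b^p.

Since k ≥ 1, we have p + k > p.
So xy²z has more a's than b's: (p+k) a's vs p b's.
This means xy²z ∉ L because a^n b^n requires equal counts.

This contradicts the pumping lemma which states xy²z ∈ L.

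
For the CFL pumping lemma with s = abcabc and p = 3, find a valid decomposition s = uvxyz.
u='ab', v='c', x='a', y='b', z='c'

For s = abcabc with pumping length p = 3:

One valid decomposition:
- u = 'ab'
- v = 'c'
- x = 'a'
- y = 'b'
- z = 'c'

Verification:
- uvxyz = 'ab' + 'c' + 'a' + 'b' + 'c' = abcabc ✓
- |vxy| = |'cab'| = 3 ≤ 3 ✓
- |vy| = |'cb'| = 2 > 0 ✓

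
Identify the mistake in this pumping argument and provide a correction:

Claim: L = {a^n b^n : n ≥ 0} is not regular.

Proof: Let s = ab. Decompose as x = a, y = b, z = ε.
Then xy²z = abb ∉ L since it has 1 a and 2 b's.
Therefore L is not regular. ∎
Error: The string s = ab might be shorter than the pumping length p.

Correction: Choose s = a^p b^p to ensure |s| ≥ p. Also, the decomposition is wrong: with |xy| ≤ p, y cannot include b's when s starts with p a's.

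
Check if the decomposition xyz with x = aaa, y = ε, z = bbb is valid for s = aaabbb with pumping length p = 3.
Violated: |y| > 0

The decomposition x = aaa, y = ε, z = bbb for s = aaabbb with p = 3
violates the constraint: |y| > 0

|y| = 0, but the pumping lemma requires |y| > 0 (y must be non-empty).

Pumping lemma constraints:
1. xyz = s (decomposition is valid)
2. |xy| ≤ p
3. |y| > 0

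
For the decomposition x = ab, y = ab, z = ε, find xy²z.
ababab

Given x = 'ab', y = 'ab', z = '' and i = 2:

xy^2z = x + y·y·...·y (2 times) + z
       = 'ab' + 'ab'^2 + ''
       = 'ab' + 'abab' + ''
       = 'ababab'

The pumped string is 'ababab' with length 6.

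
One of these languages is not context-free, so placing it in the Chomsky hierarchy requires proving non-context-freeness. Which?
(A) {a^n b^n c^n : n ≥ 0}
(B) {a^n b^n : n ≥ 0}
(A) {a^n b^n c^n : n ≥ 0}

(A) {a^n b^n c^n : n ≥ 0} requires the CFL pumping lemma.

- {a^n b^n : n ≥ 0} is context-free (but not regular)
  • Can be shown non-regular with the regular pumping lemma
  • After pumping, the number of a's and b's become unequal

- {a^n b^n c^n : n ≥ 0} is NOT context-free
  • Requires the CFL pumping lemma to prove
  • Cannot maintain three equal counts simultaneously

The CFL pumping lemma is "stronger" in that it can prove non-membership
in the larger class of context-free languages.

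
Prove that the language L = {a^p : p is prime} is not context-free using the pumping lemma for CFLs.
Assume for contradiction that L is context-free, and let p ≥ 1 be the pumping length given by the pumping lemma for CFLs.
Choose a prime q with q ≥ p and let s = a^q. Then s ∈ L and |s| = q ≥ p.
By the CFL pumping lemma, s = uvxyz for some u, v, x, y, z with |vxy| ≤ p, |vy| ≥ 1, and uv^i xy^i z ∈ L for every i ≥ 0.
All symbols are a's, so only lengths matter: let k = |vy|, with 1 ≤ k ≤ p. Then |uv^i xy^i z| = q + (i − 1)k.

Take i = q + 1: the length is q + qk = q(k + 1).
Both factors satisfy q ≥ 2 and k + 1 ≥ 2, so q(k + 1) is composite and uv^(q+1) xy^(q+1) z ∉ L.

This contradicts the CFL pumping lemma, which requires uv^i xy^i z ∈ L for all i ≥ 0.
Hence L = {a^p : p is prime} is not context-free. ∎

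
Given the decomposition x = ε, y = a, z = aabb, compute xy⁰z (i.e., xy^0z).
aabb

Given x = '', y = 'a', z = 'aabb' and i = 0:

xy^0z = x + y·y·...·y (0 times) + z
       = '' + 'a'^0 + 'aabb'
       = '' + '' + 'aabb'
       = 'aabb'

The pumped string is 'aabb' with length 4.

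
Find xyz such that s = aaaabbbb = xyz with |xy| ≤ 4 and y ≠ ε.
x = '', y = 'aaa', z = 'abbbb'

For s = aaaabbbb and p = 4, one valid decomposition is:
- x = '' (length 0)
- y = 'aaa' (length 3)
- z = 'abbbb' (length 5)

Verification:
- xyz = '' + 'aaa' + 'abbbb' = aaaabbbb ✓
- |xy| = 3 ≤ 4 ✓
- |y| = 3 > 0 ✓

All pumping lemma constraints are satisfied.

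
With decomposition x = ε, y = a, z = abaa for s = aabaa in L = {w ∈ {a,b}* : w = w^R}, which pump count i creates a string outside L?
i = 0

xy⁰z = ε · ε · abaa = abaa; abaa reversed is aaba ≠ abaa, so it is not a palindrome and is not in L.
(Other choices also work, e.g. i = 2, 3; only i = 1 is guaranteed to stay in L since xy¹z = s.)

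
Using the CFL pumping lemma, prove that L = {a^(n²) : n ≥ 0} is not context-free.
Assume for contradiction that L is context-free, and let p ≥ 1 be the pumping length given by the pumping lemma for CFLs.
Choose s = a^(p²). Then s ∈ L and |s| = p² ≥ p.
By the CFL pumping lemma, s = uvxyz for some u, v, x, y, z with |vxy| ≤ p, |vy| ≥ 1, and uv^i xy^i z ∈ L for every i ≥ 0.
All symbols are a's, so only lengths matter: let k = |vy|, with 1 ≤ k ≤ |vxy| ≤ p.

Take i = 2: |uv²xy²z| = p² + k, and p² < p² + k ≤ p² + p < (p + 1)².
So the length lies strictly between consecutive squares and is not a perfect square; uv²xy²z ∉ L.

This contradicts the CFL pumping lemma, which requires uv^i xy^i z ∈ L for all i ≥ 0.
Hence L = {a^(n²) : n ≥ 0} is not context-free. ∎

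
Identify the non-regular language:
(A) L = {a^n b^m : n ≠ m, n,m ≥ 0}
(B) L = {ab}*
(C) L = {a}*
(A) {a^n b^m : n ≠ m, n,m ≥ 0}

(A) L = {a^n b^m : n ≠ m, n,m ≥ 0} is NOT regular.

The pumping lemma can be used to prove this:
After pumping a's, we can make n = m

The other languages are regular because they can be recognized by finite automata.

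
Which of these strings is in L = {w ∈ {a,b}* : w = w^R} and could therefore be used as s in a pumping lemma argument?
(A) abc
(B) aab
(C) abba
(C) abba

The pumping lemma is applied to a string s that lies in L, so first check membership of each option:
- (A) abc reversed is cba ≠ abc, so it is not a palindrome and is not in L ✗
- (B) aab reversed is baa ≠ aab, so it is not a palindrome and is not in L ✗
- (C) abba reversed is abba, the same string, so it is a palindrome and is in L ✓

Only (C) abba is in L, so it is the only candidate that could play the role of s.
(In a complete proof one picks s in terms of the pumping length p so that |s| ≥ p is guaranteed; a fixed string like abba illustrates the shape of such an s.)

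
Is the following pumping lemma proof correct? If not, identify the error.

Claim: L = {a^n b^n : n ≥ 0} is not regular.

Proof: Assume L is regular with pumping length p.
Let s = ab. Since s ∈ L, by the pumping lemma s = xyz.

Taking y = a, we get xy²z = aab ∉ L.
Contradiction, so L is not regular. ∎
The proof is INCORRECT.

Error: The string s = ab may be shorter than p.
The pumping lemma only applies to strings with |s| ≥ p, and p is not under our control.
We must choose s in terms of p, e.g. s = a^p b^p, to ensure |s| ≥ p.
(The proof also fixes one particular y; a valid argument must handle every decomposition with |xy| ≤ p and |y| ≥ 1 — for s = a^p b^p this forces y = a^k, and then xy²z = a^(p+k) b^p ∉ L.)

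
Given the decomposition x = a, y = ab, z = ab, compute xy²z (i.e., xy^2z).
aababab

Given x = 'a', y = 'ab', z = 'ab' and i = 2:

xy^2z = x + y·y·...·y (2 times) + z
       = 'a' + 'ab'^2 + 'ab'
       = 'a' + 'abab' + 'ab'
       = 'aababab'

The pumped string is 'aababab' with length 7.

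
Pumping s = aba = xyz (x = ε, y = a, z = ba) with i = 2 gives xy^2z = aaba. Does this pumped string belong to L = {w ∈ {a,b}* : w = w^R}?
No

xy²z = ε · aa · ba = aaba.
aaba reversed is abaa ≠ aaba, so it is not a palindrome and is not in L.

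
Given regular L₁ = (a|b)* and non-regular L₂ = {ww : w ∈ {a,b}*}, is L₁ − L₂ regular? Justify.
No — L₁ − L₂ is not regular.

L₁ − L₂ is the complement of {ww} within {a,b}*. If it were regular, its complement {ww} would be regular as well (regular languages are closed under complement) — contradiction. So L₁ − L₂ is not regular.

Note that the bare facts "L₁ regular, L₂ non-regular" do not settle the question by themselves: the closure of regular languages under ∪, ∩, complement and difference applies only when BOTH operands are regular. With a non-regular operand the result can come out regular or non-regular depending on the specific languages, so one has to work out L₁ − L₂ for this particular pair, as above.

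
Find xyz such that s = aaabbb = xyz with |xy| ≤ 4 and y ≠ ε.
x = '', y = 'aa', z = 'abbb'

For s = aaabbb and p = 4, one valid decomposition is:
- x = '' (length 0)
- y = 'aa' (length 2)
- z = 'abbb' (length 4)

Verification:
- xyz = '' + 'aa' + 'abbb' = aaabbb ✓
- |xy| = 2 ≤ 4 ✓
- |y| = 2 > 0 ✓

All pumping lemma constraints are satisfied.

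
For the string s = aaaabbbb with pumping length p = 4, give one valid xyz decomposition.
x = 'aaa', y = 'a', z = 'bbbb'

For s = aaaabbbb and p = 4, one valid decomposition is:
- x = 'aaa' (length 3)
- y = 'a' (length 1)
- z = 'bbbb' (length 4)

Verification:
- xyz = 'aaa' + 'a' + 'bbbb' = aaaabbbb ✓
- |xy| = 4 ≤ 4 ✓
- |y| = 1 > 0 ✓

All pumping lemma constraints are satisfied.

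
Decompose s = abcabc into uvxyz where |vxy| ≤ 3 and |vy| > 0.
u='ab', v='c', x='a', y='b', z='c'

For s = abcabc with pumping length p = 3:

One valid decomposition:
- u = 'ab'
- v = 'c'
- x = 'a'
- y = 'b'
- z = 'c'

Verification:
- uvxyz = 'ab' + 'c' + 'a' + 'b' + 'c' = abcabc ✓
- |vxy| = |'cab'| = 3 ≤ 3 ✓
- |vy| = |'cb'| = 2 > 0 ✓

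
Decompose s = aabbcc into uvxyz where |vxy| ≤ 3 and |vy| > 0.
u='aa', v='b', x='b', y='c', z='c'

For s = aabbcc with pumping length p = 3:

One valid decomposition:
- u = 'aa'
- v = 'b'
- x = 'b'
- y = 'c'
- z = 'c'

Verification:
- uvxyz = 'aa' + 'b' + 'b' + 'c' + 'c' = aabbcc ✓
- |vxy| = |'bbc'| = 3 ≤ 3 ✓
- |vy| = |'bc'| = 2 > 0 ✓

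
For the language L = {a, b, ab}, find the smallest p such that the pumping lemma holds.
p = 3

For a finite language L, the pumping lemma holds vacuously if p > max|s| for s ∈ L.

The longest string in L = {a, b, ab} has length 2.
If p = 3, then no string s ∈ L has |s| ≥ p, so the condition is vacuously true.

The minimum pumping length is p = 3.

Why no smaller p works: for any p ≤ 2, the longest string s ∈ L has |s| = 2 ≥ p, so it would
have to be pumpable; but pumping up (i = 2, 3, ...) produces ever longer strings, which cannot all lie in the
finite language L. So the pumping property fails for every p ≤ 2.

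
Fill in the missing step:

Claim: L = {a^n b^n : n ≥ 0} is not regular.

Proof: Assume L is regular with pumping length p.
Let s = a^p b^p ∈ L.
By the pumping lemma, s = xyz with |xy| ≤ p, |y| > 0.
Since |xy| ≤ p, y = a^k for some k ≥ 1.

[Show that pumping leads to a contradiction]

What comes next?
Consider xy²z = a^(p+k) b^p.

Since k ≥ 1, we have p + k > p.
So xy²z has more a's than b's: (p+k) a's vs p b's.
This means xy²z ∉ L because a^n b^n requires equal counts.

This contradicts the pumping lemma which states xy²z ∈ L.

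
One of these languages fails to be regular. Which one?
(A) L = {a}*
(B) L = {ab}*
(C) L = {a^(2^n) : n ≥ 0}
(C) {a^(2^n) : n ≥ 0}

(C) L = {a^(2^n) : n ≥ 0} is NOT regular.

The pumping lemma can be used to prove this:
After pumping, length is no longer a power of 2

The other languages are regular because they can be recognized by finite automata.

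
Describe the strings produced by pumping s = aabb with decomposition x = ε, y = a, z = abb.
{xy^i z : i ≥ 0} = {a^(i+1) b^2 : i ≥ 0} = {abb, aabb, aaabb, ...}

With x = ε, y = a, z = abb: Starting with aabb and pumping the first 'a' (z = abb keeps the second 'a'), we get strings with i+1 a's followed by 2 b's for i = 0, 1, 2, ...; note bb is not produced because z always contributes one a.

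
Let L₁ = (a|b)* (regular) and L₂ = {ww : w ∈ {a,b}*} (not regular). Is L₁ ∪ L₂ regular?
Yes — L₁ ∪ L₂ is regular.

{ww} ⊆ (a|b)*, so L₁ ∪ L₂ = (a|b)*, which is regular.

Note that the bare facts "L₁ regular, L₂ non-regular" do not settle the question by themselves: the closure of regular languages under ∪, ∩, complement and difference applies only when BOTH operands are regular. With a non-regular operand the result can come out regular or non-regular depending on the specific languages, so one has to work out L₁ ∪ L₂ for this particular pair, as above.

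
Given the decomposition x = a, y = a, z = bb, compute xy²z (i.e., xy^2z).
aaabb

Given x = 'a', y = 'a', z = 'bb' and i = 2:

xy^2z = x + y·y·...·y (2 times) + z
       = 'a' + 'a'^2 + 'bb'
       = 'a' + 'aa' + 'bb'
       = 'aaabb'

The pumped string is 'aaabb' with length 5.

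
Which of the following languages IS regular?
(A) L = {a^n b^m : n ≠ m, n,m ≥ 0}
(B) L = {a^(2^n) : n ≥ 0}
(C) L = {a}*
(C) {a}*

(C) L = {a}* is regular.

This can be recognized by a finite automaton (DFA/NFA).
Regular expressions like {a}* define regular languages.

The other choices are not regular:
- {a^(2^n) : n ≥ 0}: After pumping, length is no longer a power of 2
- {a^n b^m : n ≠ m, n,m ≥ 0}: After pumping a's, we can make n = m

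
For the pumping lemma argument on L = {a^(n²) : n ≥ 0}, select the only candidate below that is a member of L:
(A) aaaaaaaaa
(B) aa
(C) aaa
(A) aaaaaaaaa

The pumping lemma is applied to a string s that lies in L, so first check membership of each option:
- (A) aaaaaaaaa has length 9 = 3², a perfect square, so it is in L ✓
- (B) aa has length 2, strictly between 1² = 1 and 2² = 4, so it is not in L ✗
- (C) aaa has length 3, strictly between 1² = 1 and 2² = 4, so it is not in L ✗

Only (A) aaaaaaaaa is in L, so it is the only candidate that could play the role of s.
(In a complete proof one picks s in terms of the pumping length p so that |s| ≥ p is guaranteed; a fixed string like aaaaaaaaa illustrates the shape of such an s.)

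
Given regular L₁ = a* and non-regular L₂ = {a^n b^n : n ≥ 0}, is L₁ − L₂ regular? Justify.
Yes — L₁ − L₂ is regular.

The only string of a* that lies in {a^n b^n} is ε, so L₁ − L₂ = a* − {ε} = a⁺ = aa*, which is regular.

Note that the bare facts "L₁ regular, L₂ non-regular" do not settle the question by themselves: the closure of regular languages under ∪, ∩, complement and difference applies only when BOTH operands are regular. With a non-regular operand the result can come out regular or non-regular depending on the specific languages, so one has to work out L₁ − L₂ for this particular pair, as above.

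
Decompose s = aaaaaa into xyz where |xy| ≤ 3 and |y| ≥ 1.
x = 'aa', y = 'a', z = 'aaa'

For s = aaaaaa and p = 3, one valid decomposition is:
- x = 'aa' (length 2)
- y = 'a' (length 1)
- z = 'aaa' (length 3)

Verification:
- xyz = 'aa' + 'a' + 'aaa' = aaaaaa ✓
- |xy| = 3 ≤ 3 ✓
- |y| = 1 > 0 ✓

All pumping lemma constraints are satisfied.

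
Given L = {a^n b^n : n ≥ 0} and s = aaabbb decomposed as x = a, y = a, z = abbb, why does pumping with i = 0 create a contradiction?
xy⁰z = aabbb ∉ L

Pumping with i = 0 replaces y = a by y⁰ = ε:
- Original: s = xyz = aaabbb; aaabbb = a^3 b^3 has equal counts (3 = 3), so it is in L
- Pumped: xy⁰z = a · ε · abbb = aabbb
- aabbb has 2 a's and 3 b's; 2 ≠ 3, so it is not in L

The pumping lemma would require xy⁰z ∈ L, so this decomposition yields a contradiction.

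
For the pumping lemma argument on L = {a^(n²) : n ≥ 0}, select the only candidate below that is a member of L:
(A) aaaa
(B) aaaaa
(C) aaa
(A) aaaa

The pumping lemma is applied to a string s that lies in L, so first check membership of each option:
- (A) aaaa has length 4 = 2², a perfect square, so it is in L ✓
- (B) aaaaa has length 5, strictly between 2² = 4 and 3² = 9, so it is not in L ✗
- (C) aaa has length 3, strictly between 1² = 1 and 2² = 4, so it is not in L ✗

Only (A) aaaa is in L, so it is the only candidate that could play the role of s.
(In a complete proof one picks s in terms of the pumping length p so that |s| ≥ p is guaranteed; a fixed string like aaaa illustrates the shape of such an s.)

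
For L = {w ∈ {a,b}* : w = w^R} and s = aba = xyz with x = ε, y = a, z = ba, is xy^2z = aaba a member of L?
No

xy²z = ε · aa · ba = aaba.
aaba reversed is abaa ≠ aaba, so it is not a palindrome and is not in L.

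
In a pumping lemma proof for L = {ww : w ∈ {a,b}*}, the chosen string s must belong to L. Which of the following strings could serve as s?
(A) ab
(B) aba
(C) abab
(C) abab

The pumping lemma is applied to a string s that lies in L, so first check membership of each option:
- (A) ab has length 2; its halves are a and b, which differ, so it is not in L ✗
- (B) aba has odd length 3, so it cannot be written as ww and is not in L ✗
- (C) abab splits into halves ab · ab, which are equal, so it is in L (w = ab) ✓

Only (C) abab is in L, so it is the only candidate that could play the role of s.
(In a complete proof one picks s in terms of the pumping length p so that |s| ≥ p is guaranteed; a fixed string like abab illustrates the shape of such an s.)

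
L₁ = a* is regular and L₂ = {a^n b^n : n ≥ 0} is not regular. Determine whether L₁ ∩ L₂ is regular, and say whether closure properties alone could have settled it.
Yes — L₁ ∩ L₂ is regular.

A string of a* contains no b's, and the only string of {a^n b^n} with no b's is ε (n = 0). So L₁ ∩ L₂ = {ε}, a finite language, which is regular.

Note that the bare facts "L₁ regular, L₂ non-regular" do not settle the question by themselves: the closure of regular languages under ∪, ∩, complement and difference applies only when BOTH operands are regular. With a non-regular operand the result can come out regular or non-regular depending on the specific languages, so one has to work out L₁ ∩ L₂ for this particular pair, as above.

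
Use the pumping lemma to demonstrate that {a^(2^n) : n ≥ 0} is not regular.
Assume for contradiction that L is regular, and let p ≥ 1 be the pumping length given by the pumping lemma.
Choose s = a^(2^p). Then s ∈ L and |s| = 2^p ≥ p.
By the pumping lemma, s = xyz for some x, y, z with |xy| ≤ p, |y| ≥ 1, and xy^i z ∈ L for every i ≥ 0.
Here y = a^k for some k with 1 ≤ k ≤ |xy| ≤ p, and p < 2^p.

Take i = 2: |xy²z| = 2^p + k.
Now 2^p < 2^p + k ≤ 2^p + p < 2^p + 2^p = 2^(p+1).
So |xy²z| lies strictly between the consecutive powers of two 2^p and 2^(p+1), hence is not a power of 2, and xy²z ∉ L.

This contradicts the pumping lemma, which requires xy^i z ∈ L for all i ≥ 0.
Hence L = {a^(2^n) : n ≥ 0} is not regular. ∎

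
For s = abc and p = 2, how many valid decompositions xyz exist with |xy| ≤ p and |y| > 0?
3

For s = 'abc' with pumping length p = 2:

Constraints: |xy| ≤ 2, |y| > 0

Valid decompositions (|xy| ≤ p, |y| ≥ 1):
  • x='', y='a', z='bc'
  • x='a', y='b', z='c'
  • x='', y='ab', z='c'

Total count: 3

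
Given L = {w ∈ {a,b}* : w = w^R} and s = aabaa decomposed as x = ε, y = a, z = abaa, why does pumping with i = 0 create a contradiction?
xy⁰z = abaa ∉ L

Pumping with i = 0 replaces y = a by y⁰ = ε:
- Original: s = xyz = aabaa; aabaa reversed is aabaa, the same string, so it is a palindrome and is in L
- Pumped: xy⁰z = ε · ε · abaa = abaa
- abaa reversed is aaba ≠ abaa, so it is not a palindrome and is not in L

The pumping lemma would require xy⁰z ∈ L, so this decomposition yields a contradiction.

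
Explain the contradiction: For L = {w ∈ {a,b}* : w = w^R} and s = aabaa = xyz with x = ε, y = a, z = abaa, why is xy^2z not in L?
xy²z = aaabaa ∉ L

Pumping with i = 2 replaces y = a by y² = aa:
- Original: s = xyz = aabaa; aabaa reversed is aabaa, the same string, so it is a palindrome and is in L
- Pumped: xy²z = ε · aa · abaa = aaabaa
- aaabaa reversed is aabaaa ≠ aaabaa, so it is not a palindrome and is not in L

The pumping lemma would require xy²z ∈ L, so this decomposition yields a contradiction.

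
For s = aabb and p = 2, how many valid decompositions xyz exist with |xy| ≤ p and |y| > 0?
3

For s = 'aabb' with pumping length p = 2:

Constraints: |xy| ≤ 2, |y| > 0

Valid decompositions (|xy| ≤ p, |y| ≥ 1):
  • x='', y='a', z='abb'
  • x='a', y='a', z='bb'
  • x='', y='aa', z='bb'

Total count: 3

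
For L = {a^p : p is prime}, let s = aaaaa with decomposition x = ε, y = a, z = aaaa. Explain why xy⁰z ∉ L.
xy⁰z = aaaa ∉ L

Pumping with i = 0 replaces y = a by y⁰ = ε:
- Original: s = xyz = aaaaa; aaaaa has length 5, which is prime, so it is in L
- Pumped: xy⁰z = ε · ε · aaaa = aaaa
- aaaa has length 4 = 2 × 2, which is not prime, so it is not in L

The pumping lemma would require xy⁰z ∈ L, so this decomposition yields a contradiction.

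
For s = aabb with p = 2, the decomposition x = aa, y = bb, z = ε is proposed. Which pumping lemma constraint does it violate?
Violated: |xy| ≤ p

The decomposition x = aa, y = bb, z = ε for s = aabb with p = 2
violates the constraint: |xy| ≤ p

|xy| = |aabb| = 4 > 2 = p. The decomposition puts too many characters in xy.

Pumping lemma constraints:
1. xyz = s (decomposition is valid)
2. |xy| ≤ p
3. |y| > 0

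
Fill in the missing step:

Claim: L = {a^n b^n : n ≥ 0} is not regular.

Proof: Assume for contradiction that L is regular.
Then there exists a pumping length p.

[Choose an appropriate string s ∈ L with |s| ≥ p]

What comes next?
s = a^p b^p

This string is in L (has equal a's and b's) and has length 2p ≥ p.
Any decomposition xyz with |xy| ≤ p means y consists only of a's,
so pumping will unbalance the counts.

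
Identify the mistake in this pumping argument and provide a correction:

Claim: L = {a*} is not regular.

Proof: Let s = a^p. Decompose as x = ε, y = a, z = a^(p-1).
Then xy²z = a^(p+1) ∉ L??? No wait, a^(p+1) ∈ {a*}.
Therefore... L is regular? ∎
Error: The proof attempts to show a*  is not regular, but a* IS regular!

Correction: a* is a regular language (recognized by a simple DFA with one accepting state and self-loop on 'a'). The pumping lemma can only prove non-regularity, not regularity. For regular languages, pumping always works.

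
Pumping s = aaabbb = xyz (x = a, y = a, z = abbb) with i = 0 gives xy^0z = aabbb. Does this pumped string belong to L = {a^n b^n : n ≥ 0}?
No

xy⁰z = a · ε · abbb = aabbb.
aabbb has 2 a's and 3 b's; 2 ≠ 3, so it is not in L.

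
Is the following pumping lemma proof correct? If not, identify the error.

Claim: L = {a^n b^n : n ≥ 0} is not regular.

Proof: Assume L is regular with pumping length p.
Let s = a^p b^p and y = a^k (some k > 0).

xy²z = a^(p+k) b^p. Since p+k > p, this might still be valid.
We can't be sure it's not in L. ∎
The proof is INCORRECT.

Error: The conclusion is wrong.
xy²z = a^(p+k) b^p is definitely NOT in L because the number of a's (p+k) ≠ number of b's (p).
The proof incorrectly doubts what is actually a valid contradiction.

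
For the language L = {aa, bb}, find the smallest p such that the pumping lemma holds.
p = 3

For a finite language L, the pumping lemma holds vacuously if p > max|s| for s ∈ L.

The longest string in L = {aa, bb} has length 2.
If p = 3, then no string s ∈ L has |s| ≥ p, so the condition is vacuously true.

The minimum pumping length is p = 3.

Why no smaller p works: for any p ≤ 2, the longest string s ∈ L has |s| = 2 ≥ p, so it would
have to be pumpable; but pumping up (i = 2, 3, ...) produces ever longer strings, which cannot all lie in the
finite language L. So the pumping property fails for every p ≤ 2.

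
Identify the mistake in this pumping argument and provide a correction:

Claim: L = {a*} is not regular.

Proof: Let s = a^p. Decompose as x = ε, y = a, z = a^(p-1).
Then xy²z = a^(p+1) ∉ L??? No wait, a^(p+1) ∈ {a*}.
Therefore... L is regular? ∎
Error: The proof attempts to show a*  is not regular, but a* IS regular!

Correction: a* is a regular language (recognized by a simple DFA with one accepting state and self-loop on 'a'). The pumping lemma can only prove non-regularity, not regularity. For regular languages, pumping always works.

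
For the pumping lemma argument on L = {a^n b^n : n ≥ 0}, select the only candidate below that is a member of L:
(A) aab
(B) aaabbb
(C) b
(B) aaabbb

The pumping lemma is applied to a string s that lies in L, so first check membership of each option:
- (A) aab has 2 a's and 1 b's; 2 ≠ 1, so it is not in L ✗
- (B) aaabbb = a^3 b^3 has equal counts (3 = 3), so it is in L ✓
- (C) b has 0 a's and 1 b's; 0 ≠ 1, so it is not in L ✗

Only (B) aaabbb is in L, so it is the only candidate that could play the role of s.
(In a complete proof one picks s in terms of the pumping length p so that |s| ≥ p is guaranteed; a fixed string like aaabbb illustrates the shape of such an s.)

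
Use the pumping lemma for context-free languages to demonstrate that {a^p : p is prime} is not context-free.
Assume for contradiction that L is context-free, and let p ≥ 1 be the pumping length given by the pumping lemma for CFLs.
Choose a prime q with q ≥ p and let s = a^q. Then s ∈ L and |s| = q ≥ p.
By the CFL pumping lemma, s = uvxyz for some u, v, x, y, z with |vxy| ≤ p, |vy| ≥ 1, and uv^i xy^i z ∈ L for every i ≥ 0.
All symbols are a's, so only lengths matter: let k = |vy|, with 1 ≤ k ≤ p. Then |uv^i xy^i z| = q + (i − 1)k.

Take i = q + 1: the length is q + qk = q(k + 1).
Both factors satisfy q ≥ 2 and k + 1 ≥ 2, so q(k + 1) is composite and uv^(q+1) xy^(q+1) z ∉ L.

This contradicts the CFL pumping lemma, which requires uv^i xy^i z ∈ L for all i ≥ 0.
Hence L = {a^p : p is prime} is not context-free. ∎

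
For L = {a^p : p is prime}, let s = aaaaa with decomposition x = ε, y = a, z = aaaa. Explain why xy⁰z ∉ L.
xy⁰z = aaaa ∉ L

Pumping with i = 0 replaces y = a by y⁰ = ε:
- Original: s = xyz = aaaaa; aaaaa has length 5, which is prime, so it is in L
- Pumped: xy⁰z = ε · ε · aaaa = aaaa
- aaaa has length 4 = 2 × 2, which is not prime, so it is not in L

The pumping lemma would require xy⁰z ∈ L, so this decomposition yields a contradiction.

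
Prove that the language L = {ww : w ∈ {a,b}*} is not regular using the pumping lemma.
Assume for contradiction that L is regular, and let p ≥ 1 be the pumping length given by the pumping lemma.
Choose s = a^p b a^p b. Then s ∈ L (take w = a^p b) and |s| = 2p + 2 ≥ p.
By the pumping lemma, s = xyz for some x, y, z with |xy| ≤ p, |y| ≥ 1, and xy^i z ∈ L for every i ≥ 0.
Since |xy| ≤ p and the first p symbols of s are all a's, y = a^k for some k with 1 ≤ k ≤ p.

Take i = 2: t = xy²z = a^(p + k) b a^p b.
Suppose t = uu for some string u. The string t contains exactly two b's and ends in b, so u contains exactly one b and ends in b; hence u = a^j b for some j, and uu = a^j b a^j b. Comparing with t = a^(p + k) b a^p b forces j = p + k (first block) and j = p (second block), which is impossible since k ≥ 1. So t ∉ L.

This contradicts the pumping lemma, which requires xy^i z ∈ L for all i ≥ 0.
Hence L = {ww : w ∈ {a,b}*} is not regular. ∎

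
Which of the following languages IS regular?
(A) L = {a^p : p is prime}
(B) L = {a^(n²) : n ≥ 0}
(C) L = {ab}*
(C) {ab}*

(C) L = {ab}* is regular.

This can be recognized by a finite automaton (DFA/NFA).
Regular expressions like {ab}* define regular languages.

The other choices are not regular:
- {a^p : p is prime}: After pumping, the length becomes composite
- {a^(n²) : n ≥ 0}: After pumping, length is no longer a perfect square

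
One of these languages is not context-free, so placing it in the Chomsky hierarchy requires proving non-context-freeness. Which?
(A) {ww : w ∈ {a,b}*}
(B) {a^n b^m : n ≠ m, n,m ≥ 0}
(A) {ww : w ∈ {a,b}*}

(A) {ww : w ∈ {a,b}*} requires the CFL pumping lemma.

- {a^n b^m : n ≠ m, n,m ≥ 0} is context-free (but not regular)
  • Can be shown non-regular with the regular pumping lemma
  • After pumping a's, we can make n = m

- {ww : w ∈ {a,b}*} is NOT context-free
  • Requires the CFL pumping lemma to prove
  • Even a PDA cannot compare two arbitrary halves symbol by symbol; CFL pumping on a^p b^p a^p b^p fails

The CFL pumping lemma is "stronger" in that it can prove non-membership
in the larger class of context-free languages.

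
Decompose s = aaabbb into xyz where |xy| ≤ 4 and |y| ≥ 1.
x = 'a', y = 'aab', z = 'bb'

For s = aaabbb and p = 4, one valid decomposition is:
- x = 'a' (length 1)
- y = 'aab' (length 3)
- z = 'bb' (length 2)

Verification:
- xyz = 'a' + 'aab' + 'bb' = aaabbb ✓
- |xy| = 4 ≤ 4 ✓
- |y| = 3 > 0 ✓

All pumping lemma constraints are satisfied.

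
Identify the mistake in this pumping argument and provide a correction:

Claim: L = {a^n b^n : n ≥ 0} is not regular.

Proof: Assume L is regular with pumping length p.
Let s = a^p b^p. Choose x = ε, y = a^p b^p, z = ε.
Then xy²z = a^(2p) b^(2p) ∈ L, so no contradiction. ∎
Error: The decomposition violates |xy| ≤ p. With y = a^p b^p, |xy| = |y| = 2p > p. (The proof also miscomputes xy²z, which would be a^p b^p a^p b^p rather than a^(2p) b^(2p), and it wrongly treats one harmless decomposition as settling the matter — the prover does not get to choose the decomposition.)

Correction: The pumping lemma requires |xy| ≤ p, and the argument must handle every decomposition satisfying |xy| ≤ p, |y| ≥ 1. Since s starts with p a's, any such y consists only of a's, say y = a^k with k ≥ 1. Then xy²z = a^(p+k) b^p has unequal numbers of a's and b's, so xy²z ∉ L — the required contradiction.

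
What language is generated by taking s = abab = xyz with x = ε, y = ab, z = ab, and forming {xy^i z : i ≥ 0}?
{xy^i z : i ≥ 0} = {(ab)^(i+1) : i ≥ 0} = {ab, abab, ababab, ...}

With x = ε, y = ab, z = ab: Pumping 'ab' gives strings of alternating a's and b's.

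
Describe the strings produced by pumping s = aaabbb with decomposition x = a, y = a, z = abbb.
{xy^i z : i ≥ 0} = {a^(2+i) b^3 : i ≥ 0} = {aabbb, aaabbb, aaaabbb, ...}

With x = a, y = a, z = abbb: Starting with aaabbb and pumping the second 'a', we get strings with 2+i a's followed by 3 b's for i = 0, 1, 2, ...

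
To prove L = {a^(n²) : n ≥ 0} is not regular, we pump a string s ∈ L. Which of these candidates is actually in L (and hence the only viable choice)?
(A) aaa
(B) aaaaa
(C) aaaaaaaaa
(C) aaaaaaaaa

The pumping lemma is applied to a string s that lies in L, so first check membership of each option:
- (A) aaa has length 3, strictly between 1² = 1 and 2² = 4, so it is not in L ✗
- (B) aaaaa has length 5, strictly between 2² = 4 and 3² = 9, so it is not in L ✗
- (C) aaaaaaaaa has length 9 = 3², a perfect square, so it is in L ✓

Only (C) aaaaaaaaa is in L, so it is the only candidate that could play the role of s.
(In a complete proof one picks s in terms of the pumping length p so that |s| ≥ p is guaranteed; a fixed string like aaaaaaaaa illustrates the shape of such an s.)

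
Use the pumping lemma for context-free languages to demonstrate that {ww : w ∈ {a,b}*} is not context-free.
Assume for contradiction that L is context-free, and let p ≥ 1 be the pumping length given by the pumping lemma for CFLs.
Choose s = a^p b^p a^p b^p. Then s ∈ L (take w = a^p b^p) and |s| = 4p ≥ p.
By the CFL pumping lemma, s = uvxyz for some u, v, x, y, z with |vxy| ≤ p, |vy| ≥ 1, and uv^i xy^i z ∈ L for every i ≥ 0.

Write s as four blocks A₁ B₁ A₂ B₂ with A₁ = A₂ = a^p and B₁ = B₂ = b^p. Since |vxy| ≤ p, the window vxy lies inside at most two adjacent blocks. Take i = 0 and let t = uxz, so |t| = 4p − |vy| with 1 ≤ |vy| ≤ p. If |t| is odd, t ∉ L immediately, so assume |vy| is even (hence |vy| ≥ 2) and |t|/2 = 2p − |vy|/2, which satisfies p ≤ |t|/2 ≤ 2p − 1.

Case 1 (vxy inside A₁B₁): t = a^(p−j) b^(p−l) a^p b^p with j + l = |vy|. The second half of t has length < 2p, so it is a suffix of the trailing a^p b^p and ends in b; the first half is a^(p−j) b^(p−l) a^((j+l)/2), which ends in a because (j+l)/2 ≥ 1. The halves differ, so t ∉ L.

Case 2 (vxy inside B₁A₂, straddling the middle): t = a^p b^(p−j) a^(p−l) b^p with j + l = |vy|. If t = ww, then w is a prefix of t of length ≥ p, so w begins with a^p; and w is a suffix of t of length ≥ p, so w ends with b^p. That forces |w| ≥ 2p, contradicting |w| = |t|/2 ≤ 2p − 1. So t ∉ L.

Case 3 (vxy inside A₂B₂): t = a^p b^p a^(p−j) b^(p−l) with j + l = |vy|. The first half of t is a prefix of a^p b^p, so it begins with a; the second half is b^((j+l)/2) a^(p−j) b^(p−l), which begins with b. The halves differ, so t ∉ L.

In every case uv⁰xy⁰z = uxz ∉ L.

This contradicts the CFL pumping lemma, which requires uv^i xy^i z ∈ L for all i ≥ 0.
Hence L = {ww : w ∈ {a,b}*} is not context-free. ∎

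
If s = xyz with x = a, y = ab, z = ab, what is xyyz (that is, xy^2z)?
aababab

Given x = 'a', y = 'ab', z = 'ab' and i = 2:

xy^2z = x + y·y·...·y (2 times) + z
       = 'a' + 'ab'^2 + 'ab'
       = 'a' + 'abab' + 'ab'
       = 'aababab'

The pumped string is 'aababab' with length 7.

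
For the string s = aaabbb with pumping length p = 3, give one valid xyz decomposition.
x = '', y = 'aa', z = 'abbb'

For s = aaabbb and p = 3, one valid decomposition is:
- x = '' (length 0)
- y = 'aa' (length 2)
- z = 'abbb' (length 4)

Verification:
- xyz = '' + 'aa' + 'abbb' = aaabbb ✓
- |xy| = 2 ≤ 3 ✓
- |y| = 2 > 0 ✓

All pumping lemma constraints are satisfied.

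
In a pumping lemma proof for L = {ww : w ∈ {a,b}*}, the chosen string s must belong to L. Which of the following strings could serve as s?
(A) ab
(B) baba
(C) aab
(B) baba

The pumping lemma is applied to a string s that lies in L, so first check membership of each option:
- (A) ab has length 2; its halves are a and b, which differ, so it is not in L ✗
- (B) baba splits into halves ba · ba, which are equal, so it is in L (w = ba) ✓
- (C) aab has odd length 3, so it cannot be written as ww and is not in L ✗

Only (B) baba is in L, so it is the only candidate that could play the role of s.
(In a complete proof one picks s in terms of the pumping length p so that |s| ≥ p is guaranteed; a fixed string like baba illustrates the shape of such an s.)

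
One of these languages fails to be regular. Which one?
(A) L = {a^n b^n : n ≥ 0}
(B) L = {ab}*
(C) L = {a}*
(A) {a^n b^n : n ≥ 0}

(A) L = {a^n b^n : n ≥ 0} is NOT regular.

The pumping lemma can be used to prove this:
After pumping, the number of a's and b's become unequal

The other languages are regular because they can be recognized by finite automata.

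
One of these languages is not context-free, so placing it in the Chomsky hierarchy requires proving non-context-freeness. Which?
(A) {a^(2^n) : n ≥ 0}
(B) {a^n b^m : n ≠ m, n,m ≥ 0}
(A) {a^(2^n) : n ≥ 0}

(A) {a^(2^n) : n ≥ 0} requires the CFL pumping lemma.

- {a^n b^m : n ≠ m, n,m ≥ 0} is context-free (but not regular)
  • Can be shown non-regular with the regular pumping lemma
  • After pumping a's, we can make n = m

- {a^(2^n) : n ≥ 0} is NOT context-free
  • Requires the CFL pumping lemma to prove
  • Gaps between powers of 2 grow exponentially

The CFL pumping lemma is "stronger" in that it can prove non-membership
in the larger class of context-free languages.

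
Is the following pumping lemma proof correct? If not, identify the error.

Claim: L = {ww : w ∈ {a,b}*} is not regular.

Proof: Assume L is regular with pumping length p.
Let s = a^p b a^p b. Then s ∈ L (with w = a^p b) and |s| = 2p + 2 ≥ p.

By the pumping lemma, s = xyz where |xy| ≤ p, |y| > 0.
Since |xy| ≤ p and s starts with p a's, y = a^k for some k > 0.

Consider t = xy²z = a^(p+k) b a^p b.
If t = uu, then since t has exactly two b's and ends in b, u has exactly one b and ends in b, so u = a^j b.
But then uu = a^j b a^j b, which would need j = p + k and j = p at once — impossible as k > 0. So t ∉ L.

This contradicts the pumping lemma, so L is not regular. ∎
The proof is correct.

This proof is valid because:
1. s = a^p b a^p b is in L and is chosen in terms of p, so |s| ≥ p holds for every p
2. The decomposition analysis is correct: |xy| ≤ p forces y to lie inside the leading a's
3. The contradiction is valid: the argument shows a^(p+k) b a^p b cannot be split into two equal halves
4. The conclusion follows logically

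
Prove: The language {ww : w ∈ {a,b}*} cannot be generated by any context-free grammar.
Assume for contradiction that L is context-free, and let p ≥ 1 be the pumping length given by the pumping lemma for CFLs.
Choose s = a^p b^p a^p b^p. Then s ∈ L (take w = a^p b^p) and |s| = 4p ≥ p.
By the CFL pumping lemma, s = uvxyz for some u, v, x, y, z with |vxy| ≤ p, |vy| ≥ 1, and uv^i xy^i z ∈ L for every i ≥ 0.

Write s as four blocks A₁ B₁ A₂ B₂ with A₁ = A₂ = a^p and B₁ = B₂ = b^p. Since |vxy| ≤ p, the window vxy lies inside at most two adjacent blocks. Take i = 0 and let t = uxz, so |t| = 4p − |vy| with 1 ≤ |vy| ≤ p. If |t| is odd, t ∉ L immediately, so assume |vy| is even (hence |vy| ≥ 2) and |t|/2 = 2p − |vy|/2, which satisfies p ≤ |t|/2 ≤ 2p − 1.

Case 1 (vxy inside A₁B₁): t = a^(p−j) b^(p−l) a^p b^p with j + l = |vy|. The second half of t has length < 2p, so it is a suffix of the trailing a^p b^p and ends in b; the first half is a^(p−j) b^(p−l) a^((j+l)/2), which ends in a because (j+l)/2 ≥ 1. The halves differ, so t ∉ L.

Case 2 (vxy inside B₁A₂, straddling the middle): t = a^p b^(p−j) a^(p−l) b^p with j + l = |vy|. If t = ww, then w is a prefix of t of length ≥ p, so w begins with a^p; and w is a suffix of t of length ≥ p, so w ends with b^p. That forces |w| ≥ 2p, contradicting |w| = |t|/2 ≤ 2p − 1. So t ∉ L.

Case 3 (vxy inside A₂B₂): t = a^p b^p a^(p−j) b^(p−l) with j + l = |vy|. The first half of t is a prefix of a^p b^p, so it begins with a; the second half is b^((j+l)/2) a^(p−j) b^(p−l), which begins with b. The halves differ, so t ∉ L.

In every case uv⁰xy⁰z = uxz ∉ L.

This contradicts the CFL pumping lemma, which requires uv^i xy^i z ∈ L for all i ≥ 0.
Hence L = {ww : w ∈ {a,b}*} is not context-free. ∎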